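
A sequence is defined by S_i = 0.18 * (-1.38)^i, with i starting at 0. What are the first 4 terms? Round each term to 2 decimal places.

This is a geometric sequence.
i=0: S_0 = 0.18 * (-1.38)^0 = 0.18
i=1: S_1 = 0.18 * (-1.38)^1 ≈ -0.25
i=2: S_2 = 0.18 * (-1.38)^2 ≈ 0.34
i=3: S_3 = 0.18 * (-1.38)^3 ≈ -0.47
The first 4 terms are: [0.18, -0.25, 0.34, -0.47]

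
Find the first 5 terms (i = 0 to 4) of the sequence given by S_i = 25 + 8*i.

This is an arithmetic sequence.
i=0: S_0 = 25 + 8*0 = 25
i=1: S_1 = 25 + 8*1 = 33
i=2: S_2 = 25 + 8*2 = 41
i=3: S_3 = 25 + 8*3 = 49
i=4: S_4 = 25 + 8*4 = 57
The first 5 terms are: [25, 33, 41, 49, 57]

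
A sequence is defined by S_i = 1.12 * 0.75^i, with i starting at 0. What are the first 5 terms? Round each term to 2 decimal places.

This is a geometric sequence.
i=0: S_0 = 1.12 * 0.75^0 = 1.12
i=1: S_1 = 1.12 * 0.75^1 = 0.84
i=2: S_2 = 1.12 * 0.75^2 = 0.63
i=3: S_3 = 1.12 * 0.75^3 ≈ 0.47
i=4: S_4 = 1.12 * 0.75^4 ≈ 0.35
The first 5 terms are: [1.12, 0.84, 0.63, 0.47, 0.35]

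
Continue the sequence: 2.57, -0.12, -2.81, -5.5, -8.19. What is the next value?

Differences: -0.12 - 2.57 = -2.69
This is an arithmetic sequence with common difference d = -2.69.
Next term = -8.19 + -2.69 = -10.88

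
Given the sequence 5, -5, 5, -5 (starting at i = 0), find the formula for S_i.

Check ratios: -5 / 5 = -1.0
Common ratio r = -1.
First term a = 5.
Formula: S_i = 5 * (-1)^i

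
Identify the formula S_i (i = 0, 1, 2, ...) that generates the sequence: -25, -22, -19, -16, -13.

Check differences: -22 - -25 = 3
-19 - -22 = 3
Common difference d = 3.
First term a = -25.
Formula: S_i = -25 + 3*i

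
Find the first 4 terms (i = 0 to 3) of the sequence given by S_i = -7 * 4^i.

This is a geometric sequence.
i=0: S_0 = -7 * 4^0 = -7
i=1: S_1 = -7 * 4^1 = -28
i=2: S_2 = -7 * 4^2 = -112
i=3: S_3 = -7 * 4^3 = -448
The first 4 terms are: [-7, -28, -112, -448]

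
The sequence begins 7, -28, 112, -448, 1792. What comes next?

Ratios: -28 / 7 = -4.0
This is a geometric sequence with common ratio r = -4.
Next term = 1792 * -4 = -7168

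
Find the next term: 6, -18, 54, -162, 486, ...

Ratios: -18 / 6 = -3.0
This is a geometric sequence with common ratio r = -3.
Next term = 486 * -3 = -1458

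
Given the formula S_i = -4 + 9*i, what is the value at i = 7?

S_7 = -4 + 9*7 = -4 + 63 = 59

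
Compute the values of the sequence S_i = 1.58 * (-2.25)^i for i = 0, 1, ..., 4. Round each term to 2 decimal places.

This is a geometric sequence.
i=0: S_0 = 1.58 * (-2.25)^0 = 1.58
i=1: S_1 = 1.58 * (-2.25)^1 ≈ -3.56
i=2: S_2 = 1.58 * (-2.25)^2 ≈ 8.0
i=3: S_3 = 1.58 * (-2.25)^3 ≈ -18.0
i=4: S_4 = 1.58 * (-2.25)^4 ≈ 40.49
The first 5 terms are: [1.58, -3.56, 8.0, -18.0, 40.49]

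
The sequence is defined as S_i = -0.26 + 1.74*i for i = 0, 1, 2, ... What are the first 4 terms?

This is an arithmetic sequence.
i=0: S_0 = -0.26 + 1.74*0 = -0.26
i=1: S_1 = -0.26 + 1.74*1 = 1.48
i=2: S_2 = -0.26 + 1.74*2 = 3.22
i=3: S_3 = -0.26 + 1.74*3 = 4.96
The first 4 terms are: [-0.26, 1.48, 3.22, 4.96]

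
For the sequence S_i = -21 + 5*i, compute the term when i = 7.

S_7 = -21 + 5*7 = -21 + 35 = 14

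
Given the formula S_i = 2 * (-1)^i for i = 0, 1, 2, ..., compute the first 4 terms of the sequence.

This is a geometric sequence.
i=0: S_0 = 2 * (-1)^0 = 2
i=1: S_1 = 2 * (-1)^1 = -2
i=2: S_2 = 2 * (-1)^2 = 2
i=3: S_3 = 2 * (-1)^3 = -2
The first 4 terms are: [2, -2, 2, -2]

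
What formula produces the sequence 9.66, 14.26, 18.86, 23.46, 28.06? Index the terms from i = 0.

Check differences: 14.26 - 9.66 = 4.6
18.86 - 14.26 = 4.6
Common difference d = 4.6.
First term a = 9.66.
Formula: S_i = 9.66 + 4.60*i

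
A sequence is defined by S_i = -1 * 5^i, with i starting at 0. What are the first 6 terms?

This is a geometric sequence.
i=0: S_0 = -1 * 5^0 = -1
i=1: S_1 = -1 * 5^1 = -5
i=2: S_2 = -1 * 5^2 = -25
i=3: S_3 = -1 * 5^3 = -125
i=4: S_4 = -1 * 5^4 = -625
i=5: S_5 = -1 * 5^5 = -3125
The first 6 terms are: [-1, -5, -25, -125, -625, -3125]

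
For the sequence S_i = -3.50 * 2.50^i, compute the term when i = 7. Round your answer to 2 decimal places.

S_7 = -3.5 * 2.5^7 ≈ -3.5 * 610.3516 ≈ -2136.23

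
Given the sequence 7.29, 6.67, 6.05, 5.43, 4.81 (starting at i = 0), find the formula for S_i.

Check differences: 6.67 - 7.29 = -0.62
6.05 - 6.67 = -0.62
Common difference d = -0.62.
First term a = 7.29.
Formula: S_i = 7.29 - 0.62*i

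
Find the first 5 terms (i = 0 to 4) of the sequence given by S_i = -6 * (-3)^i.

This is a geometric sequence.
i=0: S_0 = -6 * (-3)^0 = -6
i=1: S_1 = -6 * (-3)^1 = 18
i=2: S_2 = -6 * (-3)^2 = -54
i=3: S_3 = -6 * (-3)^3 = 162
i=4: S_4 = -6 * (-3)^4 = -486
The first 5 terms are: [-6, 18, -54, 162, -486]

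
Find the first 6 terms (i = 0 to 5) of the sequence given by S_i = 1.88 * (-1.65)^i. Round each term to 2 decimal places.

This is a geometric sequence.
i=0: S_0 = 1.88 * (-1.65)^0 = 1.88
i=1: S_1 = 1.88 * (-1.65)^1 ≈ -3.1
i=2: S_2 = 1.88 * (-1.65)^2 ≈ 5.12
i=3: S_3 = 1.88 * (-1.65)^3 ≈ -8.45
i=4: S_4 = 1.88 * (-1.65)^4 ≈ 13.93
i=5: S_5 = 1.88 * (-1.65)^5 ≈ -22.99
The first 6 terms are: [1.88, -3.1, 5.12, -8.45, 13.93, -22.99]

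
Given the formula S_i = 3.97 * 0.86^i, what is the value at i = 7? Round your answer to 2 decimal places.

S_7 = 3.97 * 0.86^7 ≈ 3.97 * 0.3479 ≈ 1.38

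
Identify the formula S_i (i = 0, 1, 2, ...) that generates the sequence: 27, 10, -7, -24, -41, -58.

Check differences: 10 - 27 = -17
-7 - 10 = -17
Common difference d = -17.
First term a = 27.
Formula: S_i = 27 - 17*i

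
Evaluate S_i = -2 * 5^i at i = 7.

S_7 = -2 * 5^7 = -2 * 78125 = -156250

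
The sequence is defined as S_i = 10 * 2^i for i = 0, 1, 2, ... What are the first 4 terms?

This is a geometric sequence.
i=0: S_0 = 10 * 2^0 = 10
i=1: S_1 = 10 * 2^1 = 20
i=2: S_2 = 10 * 2^2 = 40
i=3: S_3 = 10 * 2^3 = 80
The first 4 terms are: [10, 20, 40, 80]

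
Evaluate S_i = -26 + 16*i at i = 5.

S_5 = -26 + 16*5 = -26 + 80 = 54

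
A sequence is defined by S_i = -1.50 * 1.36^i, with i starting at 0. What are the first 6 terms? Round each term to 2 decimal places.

This is a geometric sequence.
i=0: S_0 = -1.5 * 1.36^0 = -1.5
i=1: S_1 = -1.5 * 1.36^1 = -2.04
i=2: S_2 = -1.5 * 1.36^2 ≈ -2.77
i=3: S_3 = -1.5 * 1.36^3 ≈ -3.77
i=4: S_4 = -1.5 * 1.36^4 ≈ -5.13
i=5: S_5 = -1.5 * 1.36^5 ≈ -6.98
The first 6 terms are: [-1.5, -2.04, -2.77, -3.77, -5.13, -6.98]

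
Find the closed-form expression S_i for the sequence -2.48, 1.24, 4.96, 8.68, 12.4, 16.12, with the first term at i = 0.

Check differences: 1.24 - -2.48 = 3.72
4.96 - 1.24 = 3.72
Common difference d = 3.72.
First term a = -2.48.
Formula: S_i = -2.48 + 3.72*i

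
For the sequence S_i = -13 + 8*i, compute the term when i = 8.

S_8 = -13 + 8*8 = -13 + 64 = 51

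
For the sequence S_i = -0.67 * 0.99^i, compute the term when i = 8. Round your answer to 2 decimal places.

S_8 = -0.67 * 0.99^8 ≈ -0.67 * 0.9227 ≈ -0.62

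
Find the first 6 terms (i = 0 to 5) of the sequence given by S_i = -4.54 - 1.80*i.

This is an arithmetic sequence.
i=0: S_0 = -4.54 + -1.8*0 = -4.54
i=1: S_1 = -4.54 + -1.8*1 = -6.34
i=2: S_2 = -4.54 + -1.8*2 = -8.14
i=3: S_3 = -4.54 + -1.8*3 = -9.94
i=4: S_4 = -4.54 + -1.8*4 = -11.74
i=5: S_5 = -4.54 + -1.8*5 = -13.54
The first 6 terms are: [-4.54, -6.34, -8.14, -9.94, -11.74, -13.54]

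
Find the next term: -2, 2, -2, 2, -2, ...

Ratios: 2 / -2 = -1.0
This is a geometric sequence with common ratio r = -1.
Next term = -2 * -1 = 2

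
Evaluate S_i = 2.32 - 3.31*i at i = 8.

S_8 = 2.32 + -3.31*8 = 2.32 + -26.48 = -24.16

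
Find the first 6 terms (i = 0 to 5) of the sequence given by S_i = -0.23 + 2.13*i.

This is an arithmetic sequence.
i=0: S_0 = -0.23 + 2.13*0 = -0.23
i=1: S_1 = -0.23 + 2.13*1 = 1.9
i=2: S_2 = -0.23 + 2.13*2 = 4.03
i=3: S_3 = -0.23 + 2.13*3 = 6.16
i=4: S_4 = -0.23 + 2.13*4 = 8.29
i=5: S_5 = -0.23 + 2.13*5 = 10.42
The first 6 terms are: [-0.23, 1.9, 4.03, 6.16, 8.29, 10.42]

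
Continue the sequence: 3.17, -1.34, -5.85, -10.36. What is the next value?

Differences: -1.34 - 3.17 = -4.51
This is an arithmetic sequence with common difference d = -4.51.
Next term = -10.36 + -4.51 = -14.87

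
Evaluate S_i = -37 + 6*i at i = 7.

S_7 = -37 + 6*7 = -37 + 42 = 5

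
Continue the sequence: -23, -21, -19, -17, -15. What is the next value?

Differences: -21 - -23 = 2
This is an arithmetic sequence with common difference d = 2.
Next term = -15 + 2 = -13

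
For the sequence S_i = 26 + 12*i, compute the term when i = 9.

S_9 = 26 + 12*9 = 26 + 108 = 134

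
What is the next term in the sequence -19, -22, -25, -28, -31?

Differences: -22 - -19 = -3
This is an arithmetic sequence with common difference d = -3.
Next term = -31 + -3 = -34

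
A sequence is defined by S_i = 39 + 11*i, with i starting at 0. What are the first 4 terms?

This is an arithmetic sequence.
i=0: S_0 = 39 + 11*0 = 39
i=1: S_1 = 39 + 11*1 = 50
i=2: S_2 = 39 + 11*2 = 61
i=3: S_3 = 39 + 11*3 = 72
The first 4 terms are: [39, 50, 61, 72]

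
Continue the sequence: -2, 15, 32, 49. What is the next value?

Differences: 15 - -2 = 17
This is an arithmetic sequence with common difference d = 17.
Next term = 49 + 17 = 66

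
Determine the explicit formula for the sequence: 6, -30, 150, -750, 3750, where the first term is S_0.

Check ratios: -30 / 6 = -5.0
Common ratio r = -5.
First term a = 6.
Formula: S_i = 6 * (-5)^i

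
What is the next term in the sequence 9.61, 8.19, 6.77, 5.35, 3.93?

Differences: 8.19 - 9.61 = -1.42
This is an arithmetic sequence with common difference d = -1.42.
Next term = 3.93 + -1.42 = 2.51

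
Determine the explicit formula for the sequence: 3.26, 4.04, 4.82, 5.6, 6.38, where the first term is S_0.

Check differences: 4.04 - 3.26 = 0.78
4.82 - 4.04 = 0.78
Common difference d = 0.78.
First term a = 3.26.
Formula: S_i = 3.26 + 0.78*i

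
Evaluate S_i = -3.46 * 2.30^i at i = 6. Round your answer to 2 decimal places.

S_6 = -3.46 * 2.3^6 ≈ -3.46 * 148.0359 ≈ -512.2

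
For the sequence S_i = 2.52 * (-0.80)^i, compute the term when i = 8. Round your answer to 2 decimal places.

S_8 = 2.52 * (-0.8)^8 ≈ 2.52 * 0.1678 ≈ 0.42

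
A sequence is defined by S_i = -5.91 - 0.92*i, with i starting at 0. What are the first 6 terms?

This is an arithmetic sequence.
i=0: S_0 = -5.91 + -0.92*0 = -5.91
i=1: S_1 = -5.91 + -0.92*1 = -6.83
i=2: S_2 = -5.91 + -0.92*2 = -7.75
i=3: S_3 = -5.91 + -0.92*3 = -8.67
i=4: S_4 = -5.91 + -0.92*4 = -9.59
i=5: S_5 = -5.91 + -0.92*5 = -10.51
The first 6 terms are: [-5.91, -6.83, -7.75, -8.67, -9.59, -10.51]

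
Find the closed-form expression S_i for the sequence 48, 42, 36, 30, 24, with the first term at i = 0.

Check differences: 42 - 48 = -6
36 - 42 = -6
Common difference d = -6.
First term a = 48.
Formula: S_i = 48 - 6*i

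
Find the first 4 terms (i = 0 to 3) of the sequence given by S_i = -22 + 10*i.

This is an arithmetic sequence.
i=0: S_0 = -22 + 10*0 = -22
i=1: S_1 = -22 + 10*1 = -12
i=2: S_2 = -22 + 10*2 = -2
i=3: S_3 = -22 + 10*3 = 8
The first 4 terms are: [-22, -12, -2, 8]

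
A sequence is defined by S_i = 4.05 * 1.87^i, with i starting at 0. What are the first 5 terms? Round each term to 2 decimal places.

This is a geometric sequence.
i=0: S_0 = 4.05 * 1.87^0 = 4.05
i=1: S_1 = 4.05 * 1.87^1 ≈ 7.57
i=2: S_2 = 4.05 * 1.87^2 ≈ 14.16
i=3: S_3 = 4.05 * 1.87^3 ≈ 26.48
i=4: S_4 = 4.05 * 1.87^4 ≈ 49.52
The first 5 terms are: [4.05, 7.57, 14.16, 26.48, 49.52]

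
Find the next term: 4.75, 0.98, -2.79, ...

Differences: 0.98 - 4.75 = -3.77
This is an arithmetic sequence with common difference d = -3.77.
Next term = -2.79 + -3.77 = -6.56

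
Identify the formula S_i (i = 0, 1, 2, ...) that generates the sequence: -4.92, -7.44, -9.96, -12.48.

Check differences: -7.44 - -4.92 = -2.52
-9.96 - -7.44 = -2.52
Common difference d = -2.52.
First term a = -4.92.
Formula: S_i = -4.92 - 2.52*i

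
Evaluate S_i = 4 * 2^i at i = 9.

S_9 = 4 * 2^9 = 4 * 512 = 2048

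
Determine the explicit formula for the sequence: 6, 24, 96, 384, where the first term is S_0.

Check ratios: 24 / 6 = 4.0
Common ratio r = 4.
First term a = 6.
Formula: S_i = 6 * 4^i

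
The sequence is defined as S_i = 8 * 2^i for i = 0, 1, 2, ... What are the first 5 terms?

This is a geometric sequence.
i=0: S_0 = 8 * 2^0 = 8
i=1: S_1 = 8 * 2^1 = 16
i=2: S_2 = 8 * 2^2 = 32
i=3: S_3 = 8 * 2^3 = 64
i=4: S_4 = 8 * 2^4 = 128
The first 5 terms are: [8, 16, 32, 64, 128]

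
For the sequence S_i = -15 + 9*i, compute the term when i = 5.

S_5 = -15 + 9*5 = -15 + 45 = 30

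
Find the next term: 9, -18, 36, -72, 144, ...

Ratios: -18 / 9 = -2.0
This is a geometric sequence with common ratio r = -2.
Next term = 144 * -2 = -288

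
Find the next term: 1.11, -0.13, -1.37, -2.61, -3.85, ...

Differences: -0.13 - 1.11 = -1.24
This is an arithmetic sequence with common difference d = -1.24.
Next term = -3.85 + -1.24 = -5.09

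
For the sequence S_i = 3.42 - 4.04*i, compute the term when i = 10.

S_10 = 3.42 + -4.04*10 = 3.42 + -40.4 = -36.98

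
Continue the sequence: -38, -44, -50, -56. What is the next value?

Differences: -44 - -38 = -6
This is an arithmetic sequence with common difference d = -6.
Next term = -56 + -6 = -62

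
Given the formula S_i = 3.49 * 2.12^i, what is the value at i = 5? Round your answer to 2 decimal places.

S_5 = 3.49 * 2.12^5 ≈ 3.49 * 42.8232 ≈ 149.45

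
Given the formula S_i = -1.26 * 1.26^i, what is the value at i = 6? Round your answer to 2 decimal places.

S_6 = -1.26 * 1.26^6 ≈ -1.26 * 4.0015 ≈ -5.04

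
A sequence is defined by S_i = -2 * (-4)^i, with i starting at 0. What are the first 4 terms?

This is a geometric sequence.
i=0: S_0 = -2 * (-4)^0 = -2
i=1: S_1 = -2 * (-4)^1 = 8
i=2: S_2 = -2 * (-4)^2 = -32
i=3: S_3 = -2 * (-4)^3 = 128
The first 4 terms are: [-2, 8, -32, 128]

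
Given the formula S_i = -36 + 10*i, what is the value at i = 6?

S_6 = -36 + 10*6 = -36 + 60 = 24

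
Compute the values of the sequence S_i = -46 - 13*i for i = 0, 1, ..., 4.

This is an arithmetic sequence.
i=0: S_0 = -46 + -13*0 = -46
i=1: S_1 = -46 + -13*1 = -59
i=2: S_2 = -46 + -13*2 = -72
i=3: S_3 = -46 + -13*3 = -85
i=4: S_4 = -46 + -13*4 = -98
The first 5 terms are: [-46, -59, -72, -85, -98]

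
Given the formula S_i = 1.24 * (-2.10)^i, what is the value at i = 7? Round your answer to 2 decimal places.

S_7 = 1.24 * (-2.1)^7 ≈ 1.24 * -180.10885 ≈ -223.33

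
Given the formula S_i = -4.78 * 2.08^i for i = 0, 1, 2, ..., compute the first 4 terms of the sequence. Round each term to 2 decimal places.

This is a geometric sequence.
i=0: S_0 = -4.78 * 2.08^0 = -4.78
i=1: S_1 = -4.78 * 2.08^1 ≈ -9.94
i=2: S_2 = -4.78 * 2.08^2 ≈ -20.68
i=3: S_3 = -4.78 * 2.08^3 ≈ -43.01
The first 4 terms are: [-4.78, -9.94, -20.68, -43.01]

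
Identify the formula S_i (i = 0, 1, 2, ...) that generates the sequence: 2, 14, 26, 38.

Check differences: 14 - 2 = 12
26 - 14 = 12
Common difference d = 12.
First term a = 2.
Formula: S_i = 2 + 12*i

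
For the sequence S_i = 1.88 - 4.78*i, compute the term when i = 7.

S_7 = 1.88 + -4.78*7 = 1.88 + -33.46 = -31.58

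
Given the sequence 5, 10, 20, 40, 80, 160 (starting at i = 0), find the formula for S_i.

Check ratios: 10 / 5 = 2.0
Common ratio r = 2.
First term a = 5.
Formula: S_i = 5 * 2^i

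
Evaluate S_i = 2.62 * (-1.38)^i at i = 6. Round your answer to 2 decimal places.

S_6 = 2.62 * (-1.38)^6 ≈ 2.62 * 6.9068 ≈ 18.1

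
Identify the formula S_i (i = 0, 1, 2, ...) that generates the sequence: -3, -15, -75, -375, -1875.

Check ratios: -15 / -3 = 5.0
Common ratio r = 5.
First term a = -3.
Formula: S_i = -3 * 5^i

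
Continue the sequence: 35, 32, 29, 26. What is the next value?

Differences: 32 - 35 = -3
This is an arithmetic sequence with common difference d = -3.
Next term = 26 + -3 = 23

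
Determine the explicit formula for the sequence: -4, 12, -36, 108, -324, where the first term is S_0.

Check ratios: 12 / -4 = -3.0
Common ratio r = -3.
First term a = -4.
Formula: S_i = -4 * (-3)^i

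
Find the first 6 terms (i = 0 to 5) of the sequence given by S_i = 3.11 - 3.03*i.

This is an arithmetic sequence.
i=0: S_0 = 3.11 + -3.03*0 = 3.11
i=1: S_1 = 3.11 + -3.03*1 = 0.08
i=2: S_2 = 3.11 + -3.03*2 = -2.95
i=3: S_3 = 3.11 + -3.03*3 = -5.98
i=4: S_4 = 3.11 + -3.03*4 = -9.01
i=5: S_5 = 3.11 + -3.03*5 = -12.04
The first 6 terms are: [3.11, 0.08, -2.95, -5.98, -9.01, -12.04]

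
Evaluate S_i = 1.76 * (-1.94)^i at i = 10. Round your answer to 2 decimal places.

S_10 = 1.76 * (-1.94)^10 ≈ 1.76 * 755.1223 ≈ 1329.02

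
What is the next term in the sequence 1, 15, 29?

Differences: 15 - 1 = 14
This is an arithmetic sequence with common difference d = 14.
Next term = 29 + 14 = 43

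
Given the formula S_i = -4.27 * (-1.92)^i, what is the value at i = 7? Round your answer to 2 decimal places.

S_7 = -4.27 * (-1.92)^7 ≈ -4.27 * -96.1853 ≈ 410.71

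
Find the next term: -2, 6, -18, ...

Ratios: 6 / -2 = -3.0
This is a geometric sequence with common ratio r = -3.
Next term = -18 * -3 = 54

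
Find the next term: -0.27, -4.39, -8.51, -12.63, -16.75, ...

Differences: -4.39 - -0.27 = -4.12
This is an arithmetic sequence with common difference d = -4.12.
Next term = -16.75 + -4.12 = -20.87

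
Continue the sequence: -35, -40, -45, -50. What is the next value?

Differences: -40 - -35 = -5
This is an arithmetic sequence with common difference d = -5.
Next term = -50 + -5 = -55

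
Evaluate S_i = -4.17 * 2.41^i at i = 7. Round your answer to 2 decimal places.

S_7 = -4.17 * 2.41^7 ≈ -4.17 * 472.1927 ≈ -1969.04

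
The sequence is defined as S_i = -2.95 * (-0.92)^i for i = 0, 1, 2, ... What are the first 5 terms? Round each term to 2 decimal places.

This is a geometric sequence.
i=0: S_0 = -2.95 * (-0.92)^0 = -2.95
i=1: S_1 = -2.95 * (-0.92)^1 ≈ 2.71
i=2: S_2 = -2.95 * (-0.92)^2 ≈ -2.5
i=3: S_3 = -2.95 * (-0.92)^3 ≈ 2.3
i=4: S_4 = -2.95 * (-0.92)^4 ≈ -2.11
The first 5 terms are: [-2.95, 2.71, -2.5, 2.3, -2.11]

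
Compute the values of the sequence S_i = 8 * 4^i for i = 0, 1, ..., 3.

This is a geometric sequence.
i=0: S_0 = 8 * 4^0 = 8
i=1: S_1 = 8 * 4^1 = 32
i=2: S_2 = 8 * 4^2 = 128
i=3: S_3 = 8 * 4^3 = 512
The first 4 terms are: [8, 32, 128, 512]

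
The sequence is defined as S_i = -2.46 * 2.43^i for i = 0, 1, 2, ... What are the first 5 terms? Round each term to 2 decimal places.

This is a geometric sequence.
i=0: S_0 = -2.46 * 2.43^0 = -2.46
i=1: S_1 = -2.46 * 2.43^1 ≈ -5.98
i=2: S_2 = -2.46 * 2.43^2 ≈ -14.53
i=3: S_3 = -2.46 * 2.43^3 ≈ -35.3
i=4: S_4 = -2.46 * 2.43^4 ≈ -85.77
The first 5 terms are: [-2.46, -5.98, -14.53, -35.3, -85.77]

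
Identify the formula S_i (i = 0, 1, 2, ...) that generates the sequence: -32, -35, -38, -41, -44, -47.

Check differences: -35 - -32 = -3
-38 - -35 = -3
Common difference d = -3.
First term a = -32.
Formula: S_i = -32 - 3*i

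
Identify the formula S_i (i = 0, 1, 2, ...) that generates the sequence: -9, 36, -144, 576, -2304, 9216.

Check ratios: 36 / -9 = -4.0
Common ratio r = -4.
First term a = -9.
Formula: S_i = -9 * (-4)^i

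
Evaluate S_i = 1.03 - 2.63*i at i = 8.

S_8 = 1.03 + -2.63*8 = 1.03 + -21.04 = -20.01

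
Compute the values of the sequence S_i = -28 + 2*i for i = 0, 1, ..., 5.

This is an arithmetic sequence.
i=0: S_0 = -28 + 2*0 = -28
i=1: S_1 = -28 + 2*1 = -26
i=2: S_2 = -28 + 2*2 = -24
i=3: S_3 = -28 + 2*3 = -22
i=4: S_4 = -28 + 2*4 = -20
i=5: S_5 = -28 + 2*5 = -18
The first 6 terms are: [-28, -26, -24, -22, -20, -18]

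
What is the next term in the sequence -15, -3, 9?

Differences: -3 - -15 = 12
This is an arithmetic sequence with common difference d = 12.
Next term = 9 + 12 = 21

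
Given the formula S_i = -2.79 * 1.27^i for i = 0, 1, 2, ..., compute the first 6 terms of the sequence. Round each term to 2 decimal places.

This is a geometric sequence.
i=0: S_0 = -2.79 * 1.27^0 = -2.79
i=1: S_1 = -2.79 * 1.27^1 ≈ -3.54
i=2: S_2 = -2.79 * 1.27^2 ≈ -4.5
i=3: S_3 = -2.79 * 1.27^3 ≈ -5.71
i=4: S_4 = -2.79 * 1.27^4 ≈ -7.26
i=5: S_5 = -2.79 * 1.27^5 ≈ -9.22
The first 6 terms are: [-2.79, -3.54, -4.5, -5.71, -7.26, -9.22]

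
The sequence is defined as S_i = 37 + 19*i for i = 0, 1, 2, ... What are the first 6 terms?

This is an arithmetic sequence.
i=0: S_0 = 37 + 19*0 = 37
i=1: S_1 = 37 + 19*1 = 56
i=2: S_2 = 37 + 19*2 = 75
i=3: S_3 = 37 + 19*3 = 94
i=4: S_4 = 37 + 19*4 = 113
i=5: S_5 = 37 + 19*5 = 132
The first 6 terms are: [37, 56, 75, 94, 113, 132]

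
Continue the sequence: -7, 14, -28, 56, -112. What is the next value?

Ratios: 14 / -7 = -2.0
This is a geometric sequence with common ratio r = -2.
Next term = -112 * -2 = 224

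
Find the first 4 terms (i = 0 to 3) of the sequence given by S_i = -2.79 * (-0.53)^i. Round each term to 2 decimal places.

This is a geometric sequence.
i=0: S_0 = -2.79 * (-0.53)^0 = -2.79
i=1: S_1 = -2.79 * (-0.53)^1 ≈ 1.48
i=2: S_2 = -2.79 * (-0.53)^2 ≈ -0.78
i=3: S_3 = -2.79 * (-0.53)^3 ≈ 0.42
The first 4 terms are: [-2.79, 1.48, -0.78, 0.42]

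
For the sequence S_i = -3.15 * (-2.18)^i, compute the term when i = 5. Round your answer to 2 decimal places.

S_5 = -3.15 * (-2.18)^5 ≈ -3.15 * -49.236 ≈ 155.09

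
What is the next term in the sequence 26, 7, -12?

Differences: 7 - 26 = -19
This is an arithmetic sequence with common difference d = -19.
Next term = -12 + -19 = -31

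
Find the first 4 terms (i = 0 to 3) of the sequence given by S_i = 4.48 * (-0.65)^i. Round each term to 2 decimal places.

This is a geometric sequence.
i=0: S_0 = 4.48 * (-0.65)^0 = 4.48
i=1: S_1 = 4.48 * (-0.65)^1 ≈ -2.91
i=2: S_2 = 4.48 * (-0.65)^2 ≈ 1.89
i=3: S_3 = 4.48 * (-0.65)^3 ≈ -1.23
The first 4 terms are: [4.48, -2.91, 1.89, -1.23]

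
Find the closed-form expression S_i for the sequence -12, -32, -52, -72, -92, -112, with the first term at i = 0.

Check differences: -32 - -12 = -20
-52 - -32 = -20
Common difference d = -20.
First term a = -12.
Formula: S_i = -12 - 20*i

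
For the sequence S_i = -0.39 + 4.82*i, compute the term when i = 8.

S_8 = -0.39 + 4.82*8 = -0.39 + 38.56 = 38.17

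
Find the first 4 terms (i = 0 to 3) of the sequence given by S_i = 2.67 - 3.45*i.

This is an arithmetic sequence.
i=0: S_0 = 2.67 + -3.45*0 = 2.67
i=1: S_1 = 2.67 + -3.45*1 = -0.78
i=2: S_2 = 2.67 + -3.45*2 = -4.23
i=3: S_3 = 2.67 + -3.45*3 = -7.68
The first 4 terms are: [2.67, -0.78, -4.23, -7.68]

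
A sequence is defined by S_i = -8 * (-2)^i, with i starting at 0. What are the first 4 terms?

This is a geometric sequence.
i=0: S_0 = -8 * (-2)^0 = -8
i=1: S_1 = -8 * (-2)^1 = 16
i=2: S_2 = -8 * (-2)^2 = -32
i=3: S_3 = -8 * (-2)^3 = 64
The first 4 terms are: [-8, 16, -32, 64]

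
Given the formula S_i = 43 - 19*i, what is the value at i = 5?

S_5 = 43 + -19*5 = 43 + -95 = -52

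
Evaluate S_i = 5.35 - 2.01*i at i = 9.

S_9 = 5.35 + -2.01*9 = 5.35 + -18.09 = -12.74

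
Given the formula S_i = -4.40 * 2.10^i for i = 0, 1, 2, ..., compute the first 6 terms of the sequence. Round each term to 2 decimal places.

This is a geometric sequence.
i=0: S_0 = -4.4 * 2.1^0 = -4.4
i=1: S_1 = -4.4 * 2.1^1 = -9.24
i=2: S_2 = -4.4 * 2.1^2 ≈ -19.4
i=3: S_3 = -4.4 * 2.1^3 ≈ -40.75
i=4: S_4 = -4.4 * 2.1^4 ≈ -85.57
i=5: S_5 = -4.4 * 2.1^5 ≈ -179.7
The first 6 terms are: [-4.4, -9.24, -19.4, -40.75, -85.57, -179.7]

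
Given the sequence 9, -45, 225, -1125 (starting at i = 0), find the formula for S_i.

Check ratios: -45 / 9 = -5.0
Common ratio r = -5.
First term a = 9.
Formula: S_i = 9 * (-5)^i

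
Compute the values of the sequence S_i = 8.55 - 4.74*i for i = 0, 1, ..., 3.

This is an arithmetic sequence.
i=0: S_0 = 8.55 + -4.74*0 = 8.55
i=1: S_1 = 8.55 + -4.74*1 = 3.81
i=2: S_2 = 8.55 + -4.74*2 = -0.93
i=3: S_3 = 8.55 + -4.74*3 = -5.67
The first 4 terms are: [8.55, 3.81, -0.93, -5.67]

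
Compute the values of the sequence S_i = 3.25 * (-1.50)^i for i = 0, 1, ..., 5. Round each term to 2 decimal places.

This is a geometric sequence.
i=0: S_0 = 3.25 * (-1.5)^0 = 3.25
i=1: S_1 = 3.25 * (-1.5)^1 ≈ -4.88
i=2: S_2 = 3.25 * (-1.5)^2 ≈ 7.31
i=3: S_3 = 3.25 * (-1.5)^3 ≈ -10.97
i=4: S_4 = 3.25 * (-1.5)^4 ≈ 16.45
i=5: S_5 = 3.25 * (-1.5)^5 ≈ -24.68
The first 6 terms are: [3.25, -4.88, 7.31, -10.97, 16.45, -24.68]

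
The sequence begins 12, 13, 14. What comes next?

Differences: 13 - 12 = 1
This is an arithmetic sequence with common difference d = 1.
Next term = 14 + 1 = 15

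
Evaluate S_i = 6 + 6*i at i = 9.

S_9 = 6 + 6*9 = 6 + 54 = 60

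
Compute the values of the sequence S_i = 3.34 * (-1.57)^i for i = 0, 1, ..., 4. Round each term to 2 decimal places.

This is a geometric sequence.
i=0: S_0 = 3.34 * (-1.57)^0 = 3.34
i=1: S_1 = 3.34 * (-1.57)^1 ≈ -5.24
i=2: S_2 = 3.34 * (-1.57)^2 ≈ 8.23
i=3: S_3 = 3.34 * (-1.57)^3 ≈ -12.93
i=4: S_4 = 3.34 * (-1.57)^4 ≈ 20.29
The first 5 terms are: [3.34, -5.24, 8.23, -12.93, 20.29]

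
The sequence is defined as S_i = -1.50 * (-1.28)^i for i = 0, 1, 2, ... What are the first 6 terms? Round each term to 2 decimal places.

This is a geometric sequence.
i=0: S_0 = -1.5 * (-1.28)^0 = -1.5
i=1: S_1 = -1.5 * (-1.28)^1 = 1.92
i=2: S_2 = -1.5 * (-1.28)^2 ≈ -2.46
i=3: S_3 = -1.5 * (-1.28)^3 ≈ 3.15
i=4: S_4 = -1.5 * (-1.28)^4 ≈ -4.03
i=5: S_5 = -1.5 * (-1.28)^5 ≈ 5.15
The first 6 terms are: [-1.5, 1.92, -2.46, 3.15, -4.03, 5.15]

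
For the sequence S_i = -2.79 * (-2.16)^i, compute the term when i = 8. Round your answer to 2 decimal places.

S_8 = -2.79 * (-2.16)^8 ≈ -2.79 * 473.8381 ≈ -1322.01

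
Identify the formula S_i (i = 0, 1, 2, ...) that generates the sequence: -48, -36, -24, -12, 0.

Check differences: -36 - -48 = 12
-24 - -36 = 12
Common difference d = 12.
First term a = -48.
Formula: S_i = -48 + 12*i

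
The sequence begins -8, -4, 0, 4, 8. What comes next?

Differences: -4 - -8 = 4
This is an arithmetic sequence with common difference d = 4.
Next term = 8 + 4 = 12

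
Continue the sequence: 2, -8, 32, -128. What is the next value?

Ratios: -8 / 2 = -4.0
This is a geometric sequence with common ratio r = -4.
Next term = -128 * -4 = 512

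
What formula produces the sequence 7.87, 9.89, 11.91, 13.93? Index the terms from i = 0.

Check differences: 9.89 - 7.87 = 2.02
11.91 - 9.89 = 2.02
Common difference d = 2.02.
First term a = 7.87.
Formula: S_i = 7.87 + 2.02*i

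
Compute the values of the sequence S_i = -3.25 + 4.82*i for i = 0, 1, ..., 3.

This is an arithmetic sequence.
i=0: S_0 = -3.25 + 4.82*0 = -3.25
i=1: S_1 = -3.25 + 4.82*1 = 1.57
i=2: S_2 = -3.25 + 4.82*2 = 6.39
i=3: S_3 = -3.25 + 4.82*3 = 11.21
The first 4 terms are: [-3.25, 1.57, 6.39, 11.21]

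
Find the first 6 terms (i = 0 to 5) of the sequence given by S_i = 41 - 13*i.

This is an arithmetic sequence.
i=0: S_0 = 41 + -13*0 = 41
i=1: S_1 = 41 + -13*1 = 28
i=2: S_2 = 41 + -13*2 = 15
i=3: S_3 = 41 + -13*3 = 2
i=4: S_4 = 41 + -13*4 = -11
i=5: S_5 = 41 + -13*5 = -24
The first 6 terms are: [41, 28, 15, 2, -11, -24]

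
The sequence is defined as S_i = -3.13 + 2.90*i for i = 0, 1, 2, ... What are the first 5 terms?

This is an arithmetic sequence.
i=0: S_0 = -3.13 + 2.9*0 = -3.13
i=1: S_1 = -3.13 + 2.9*1 = -0.23
i=2: S_2 = -3.13 + 2.9*2 = 2.67
i=3: S_3 = -3.13 + 2.9*3 = 5.57
i=4: S_4 = -3.13 + 2.9*4 = 8.47
The first 5 terms are: [-3.13, -0.23, 2.67, 5.57, 8.47]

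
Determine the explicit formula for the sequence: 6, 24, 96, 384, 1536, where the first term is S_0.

Check ratios: 24 / 6 = 4.0
Common ratio r = 4.
First term a = 6.
Formula: S_i = 6 * 4^i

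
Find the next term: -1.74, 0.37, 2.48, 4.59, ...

Differences: 0.37 - -1.74 = 2.11
This is an arithmetic sequence with common difference d = 2.11.
Next term = 4.59 + 2.11 = 6.7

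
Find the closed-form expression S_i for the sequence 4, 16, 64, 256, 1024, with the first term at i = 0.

Check ratios: 16 / 4 = 4.0
Common ratio r = 4.
First term a = 4.
Formula: S_i = 4 * 4^i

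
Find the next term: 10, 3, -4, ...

Differences: 3 - 10 = -7
This is an arithmetic sequence with common difference d = -7.
Next term = -4 + -7 = -11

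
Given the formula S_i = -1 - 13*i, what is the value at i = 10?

S_10 = -1 + -13*10 = -1 + -130 = -131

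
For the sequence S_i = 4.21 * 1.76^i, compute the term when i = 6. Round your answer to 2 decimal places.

S_6 = 4.21 * 1.76^6 ≈ 4.21 * 29.7219 ≈ 125.13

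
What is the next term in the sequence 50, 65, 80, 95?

Differences: 65 - 50 = 15
This is an arithmetic sequence with common difference d = 15.
Next term = 95 + 15 = 110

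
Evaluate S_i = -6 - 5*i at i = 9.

S_9 = -6 + -5*9 = -6 + -45 = -51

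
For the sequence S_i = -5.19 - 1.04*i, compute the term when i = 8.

S_8 = -5.19 + -1.04*8 = -5.19 + -8.32 = -13.51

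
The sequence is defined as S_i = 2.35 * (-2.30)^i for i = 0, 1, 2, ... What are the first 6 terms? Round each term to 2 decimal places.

This is a geometric sequence.
i=0: S_0 = 2.35 * (-2.3)^0 = 2.35
i=1: S_1 = 2.35 * (-2.3)^1 ≈ -5.41
i=2: S_2 = 2.35 * (-2.3)^2 ≈ 12.43
i=3: S_3 = 2.35 * (-2.3)^3 ≈ -28.59
i=4: S_4 = 2.35 * (-2.3)^4 ≈ 65.76
i=5: S_5 = 2.35 * (-2.3)^5 ≈ -151.25
The first 6 terms are: [2.35, -5.41, 12.43, -28.59, 65.76, -151.25]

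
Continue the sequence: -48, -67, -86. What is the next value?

Differences: -67 - -48 = -19
This is an arithmetic sequence with common difference d = -19.
Next term = -86 + -19 = -105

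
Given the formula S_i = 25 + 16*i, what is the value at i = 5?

S_5 = 25 + 16*5 = 25 + 80 = 105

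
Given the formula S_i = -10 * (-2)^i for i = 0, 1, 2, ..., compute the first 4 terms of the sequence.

This is a geometric sequence.
i=0: S_0 = -10 * (-2)^0 = -10
i=1: S_1 = -10 * (-2)^1 = 20
i=2: S_2 = -10 * (-2)^2 = -40
i=3: S_3 = -10 * (-2)^3 = 80
The first 4 terms are: [-10, 20, -40, 80]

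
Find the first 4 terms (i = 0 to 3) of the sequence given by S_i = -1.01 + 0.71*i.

This is an arithmetic sequence.
i=0: S_0 = -1.01 + 0.71*0 = -1.01
i=1: S_1 = -1.01 + 0.71*1 = -0.3
i=2: S_2 = -1.01 + 0.71*2 = 0.41
i=3: S_3 = -1.01 + 0.71*3 = 1.12
The first 4 terms are: [-1.01, -0.3, 0.41, 1.12]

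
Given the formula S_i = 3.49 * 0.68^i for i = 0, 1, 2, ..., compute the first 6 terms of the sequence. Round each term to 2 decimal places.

This is a geometric sequence.
i=0: S_0 = 3.49 * 0.68^0 = 3.49
i=1: S_1 = 3.49 * 0.68^1 ≈ 2.37
i=2: S_2 = 3.49 * 0.68^2 ≈ 1.61
i=3: S_3 = 3.49 * 0.68^3 ≈ 1.1
i=4: S_4 = 3.49 * 0.68^4 ≈ 0.75
i=5: S_5 = 3.49 * 0.68^5 ≈ 0.51
The first 6 terms are: [3.49, 2.37, 1.61, 1.1, 0.75, 0.51]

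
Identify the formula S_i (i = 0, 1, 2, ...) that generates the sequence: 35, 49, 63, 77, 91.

Check differences: 49 - 35 = 14
63 - 49 = 14
Common difference d = 14.
First term a = 35.
Formula: S_i = 35 + 14*i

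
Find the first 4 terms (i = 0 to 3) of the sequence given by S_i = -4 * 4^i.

This is a geometric sequence.
i=0: S_0 = -4 * 4^0 = -4
i=1: S_1 = -4 * 4^1 = -16
i=2: S_2 = -4 * 4^2 = -64
i=3: S_3 = -4 * 4^3 = -256
The first 4 terms are: [-4, -16, -64, -256]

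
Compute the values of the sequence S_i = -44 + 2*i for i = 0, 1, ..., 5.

This is an arithmetic sequence.
i=0: S_0 = -44 + 2*0 = -44
i=1: S_1 = -44 + 2*1 = -42
i=2: S_2 = -44 + 2*2 = -40
i=3: S_3 = -44 + 2*3 = -38
i=4: S_4 = -44 + 2*4 = -36
i=5: S_5 = -44 + 2*5 = -34
The first 6 terms are: [-44, -42, -40, -38, -36, -34]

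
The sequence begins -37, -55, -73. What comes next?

Differences: -55 - -37 = -18
This is an arithmetic sequence with common difference d = -18.
Next term = -73 + -18 = -91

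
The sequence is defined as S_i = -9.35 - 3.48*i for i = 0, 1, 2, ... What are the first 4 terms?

This is an arithmetic sequence.
i=0: S_0 = -9.35 + -3.48*0 = -9.35
i=1: S_1 = -9.35 + -3.48*1 = -12.83
i=2: S_2 = -9.35 + -3.48*2 = -16.31
i=3: S_3 = -9.35 + -3.48*3 = -19.79
The first 4 terms are: [-9.35, -12.83, -16.31, -19.79]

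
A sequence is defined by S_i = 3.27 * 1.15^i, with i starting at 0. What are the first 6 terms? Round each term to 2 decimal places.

This is a geometric sequence.
i=0: S_0 = 3.27 * 1.15^0 = 3.27
i=1: S_1 = 3.27 * 1.15^1 ≈ 3.76
i=2: S_2 = 3.27 * 1.15^2 ≈ 4.32
i=3: S_3 = 3.27 * 1.15^3 ≈ 4.97
i=4: S_4 = 3.27 * 1.15^4 ≈ 5.72
i=5: S_5 = 3.27 * 1.15^5 ≈ 6.58
The first 6 terms are: [3.27, 3.76, 4.32, 4.97, 5.72, 6.58]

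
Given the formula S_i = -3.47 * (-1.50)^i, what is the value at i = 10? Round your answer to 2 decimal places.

S_10 = -3.47 * (-1.5)^10 ≈ -3.47 * 57.665 ≈ -200.1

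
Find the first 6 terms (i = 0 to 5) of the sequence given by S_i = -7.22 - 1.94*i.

This is an arithmetic sequence.
i=0: S_0 = -7.22 + -1.94*0 = -7.22
i=1: S_1 = -7.22 + -1.94*1 = -9.16
i=2: S_2 = -7.22 + -1.94*2 = -11.1
i=3: S_3 = -7.22 + -1.94*3 = -13.04
i=4: S_4 = -7.22 + -1.94*4 = -14.98
i=5: S_5 = -7.22 + -1.94*5 = -16.92
The first 6 terms are: [-7.22, -9.16, -11.1, -13.04, -14.98, -16.92]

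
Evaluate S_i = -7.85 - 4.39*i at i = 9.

S_9 = -7.85 + -4.39*9 = -7.85 + -39.51 = -47.36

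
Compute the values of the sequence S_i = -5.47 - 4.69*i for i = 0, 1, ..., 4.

This is an arithmetic sequence.
i=0: S_0 = -5.47 + -4.69*0 = -5.47
i=1: S_1 = -5.47 + -4.69*1 = -10.16
i=2: S_2 = -5.47 + -4.69*2 = -14.85
i=3: S_3 = -5.47 + -4.69*3 = -19.54
i=4: S_4 = -5.47 + -4.69*4 = -24.23
The first 5 terms are: [-5.47, -10.16, -14.85, -19.54, -24.23]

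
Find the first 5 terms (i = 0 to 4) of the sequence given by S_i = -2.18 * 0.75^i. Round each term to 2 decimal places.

This is a geometric sequence.
i=0: S_0 = -2.18 * 0.75^0 = -2.18
i=1: S_1 = -2.18 * 0.75^1 ≈ -1.64
i=2: S_2 = -2.18 * 0.75^2 ≈ -1.23
i=3: S_3 = -2.18 * 0.75^3 ≈ -0.92
i=4: S_4 = -2.18 * 0.75^4 ≈ -0.69
The first 5 terms are: [-2.18, -1.64, -1.23, -0.92, -0.69]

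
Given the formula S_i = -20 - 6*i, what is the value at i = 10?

S_10 = -20 + -6*10 = -20 + -60 = -80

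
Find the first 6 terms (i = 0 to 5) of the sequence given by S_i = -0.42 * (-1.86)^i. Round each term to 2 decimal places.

This is a geometric sequence.
i=0: S_0 = -0.42 * (-1.86)^0 = -0.42
i=1: S_1 = -0.42 * (-1.86)^1 ≈ 0.78
i=2: S_2 = -0.42 * (-1.86)^2 ≈ -1.45
i=3: S_3 = -0.42 * (-1.86)^3 ≈ 2.7
i=4: S_4 = -0.42 * (-1.86)^4 ≈ -5.03
i=5: S_5 = -0.42 * (-1.86)^5 ≈ 9.35
The first 6 terms are: [-0.42, 0.78, -1.45, 2.7, -5.03, 9.35]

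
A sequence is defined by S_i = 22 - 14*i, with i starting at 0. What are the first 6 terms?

This is an arithmetic sequence.
i=0: S_0 = 22 + -14*0 = 22
i=1: S_1 = 22 + -14*1 = 8
i=2: S_2 = 22 + -14*2 = -6
i=3: S_3 = 22 + -14*3 = -20
i=4: S_4 = 22 + -14*4 = -34
i=5: S_5 = 22 + -14*5 = -48
The first 6 terms are: [22, 8, -6, -20, -34, -48]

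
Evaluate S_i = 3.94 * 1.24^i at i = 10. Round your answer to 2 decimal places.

S_10 = 3.94 * 1.24^10 ≈ 3.94 * 8.5944 ≈ 33.86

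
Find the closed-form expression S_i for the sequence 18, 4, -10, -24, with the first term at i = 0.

Check differences: 4 - 18 = -14
-10 - 4 = -14
Common difference d = -14.
First term a = 18.
Formula: S_i = 18 - 14*i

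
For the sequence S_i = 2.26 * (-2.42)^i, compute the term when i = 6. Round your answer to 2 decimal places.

S_6 = 2.26 * (-2.42)^6 ≈ 2.26 * 200.8594 ≈ 453.94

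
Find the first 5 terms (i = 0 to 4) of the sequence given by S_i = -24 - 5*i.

This is an arithmetic sequence.
i=0: S_0 = -24 + -5*0 = -24
i=1: S_1 = -24 + -5*1 = -29
i=2: S_2 = -24 + -5*2 = -34
i=3: S_3 = -24 + -5*3 = -39
i=4: S_4 = -24 + -5*4 = -44
The first 5 terms are: [-24, -29, -34, -39, -44]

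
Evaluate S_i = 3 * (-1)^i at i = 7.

S_7 = 3 * (-1)^7 = 3 * -1 = -3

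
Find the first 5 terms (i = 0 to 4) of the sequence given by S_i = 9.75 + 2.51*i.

This is an arithmetic sequence.
i=0: S_0 = 9.75 + 2.51*0 = 9.75
i=1: S_1 = 9.75 + 2.51*1 = 12.26
i=2: S_2 = 9.75 + 2.51*2 = 14.77
i=3: S_3 = 9.75 + 2.51*3 = 17.28
i=4: S_4 = 9.75 + 2.51*4 = 19.79
The first 5 terms are: [9.75, 12.26, 14.77, 17.28, 19.79]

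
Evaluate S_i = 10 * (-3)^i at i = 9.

S_9 = 10 * (-3)^9 = 10 * -19683 = -196830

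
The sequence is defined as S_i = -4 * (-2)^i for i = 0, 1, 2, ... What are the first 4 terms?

This is a geometric sequence.
i=0: S_0 = -4 * (-2)^0 = -4
i=1: S_1 = -4 * (-2)^1 = 8
i=2: S_2 = -4 * (-2)^2 = -16
i=3: S_3 = -4 * (-2)^3 = 32
The first 4 terms are: [-4, 8, -16, 32]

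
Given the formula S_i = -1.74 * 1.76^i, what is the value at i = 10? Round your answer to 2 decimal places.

S_10 = -1.74 * 1.76^10 ≈ -1.74 * 285.185 ≈ -496.22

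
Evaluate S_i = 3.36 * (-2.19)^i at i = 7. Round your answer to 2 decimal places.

S_7 = 3.36 * (-2.19)^7 ≈ 3.36 * -241.6066 ≈ -811.8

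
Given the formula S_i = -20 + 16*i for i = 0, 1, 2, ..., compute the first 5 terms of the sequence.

This is an arithmetic sequence.
i=0: S_0 = -20 + 16*0 = -20
i=1: S_1 = -20 + 16*1 = -4
i=2: S_2 = -20 + 16*2 = 12
i=3: S_3 = -20 + 16*3 = 28
i=4: S_4 = -20 + 16*4 = 44
The first 5 terms are: [-20, -4, 12, 28, 44]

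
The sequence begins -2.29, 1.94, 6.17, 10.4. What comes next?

Differences: 1.94 - -2.29 = 4.23
This is an arithmetic sequence with common difference d = 4.23.
Next term = 10.4 + 4.23 = 14.63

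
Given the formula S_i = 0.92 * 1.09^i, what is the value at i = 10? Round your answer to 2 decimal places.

S_10 = 0.92 * 1.09^10 ≈ 0.92 * 2.3674 ≈ 2.18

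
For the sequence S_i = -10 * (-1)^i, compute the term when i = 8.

S_8 = -10 * (-1)^8 = -10 * 1 = -10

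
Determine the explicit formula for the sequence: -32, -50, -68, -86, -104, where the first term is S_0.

Check differences: -50 - -32 = -18
-68 - -50 = -18
Common difference d = -18.
First term a = -32.
Formula: S_i = -32 - 18*i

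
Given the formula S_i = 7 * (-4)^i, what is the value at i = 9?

S_9 = 7 * (-4)^9 = 7 * -262144 = -1835008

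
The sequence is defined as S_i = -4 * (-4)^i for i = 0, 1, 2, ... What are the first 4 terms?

This is a geometric sequence.
i=0: S_0 = -4 * (-4)^0 = -4
i=1: S_1 = -4 * (-4)^1 = 16
i=2: S_2 = -4 * (-4)^2 = -64
i=3: S_3 = -4 * (-4)^3 = 256
The first 4 terms are: [-4, 16, -64, 256]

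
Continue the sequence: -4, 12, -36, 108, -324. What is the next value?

Ratios: 12 / -4 = -3.0
This is a geometric sequence with common ratio r = -3.
Next term = -324 * -3 = 972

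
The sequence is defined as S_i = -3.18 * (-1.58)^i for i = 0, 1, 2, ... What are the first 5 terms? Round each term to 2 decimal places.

This is a geometric sequence.
i=0: S_0 = -3.18 * (-1.58)^0 = -3.18
i=1: S_1 = -3.18 * (-1.58)^1 ≈ 5.02
i=2: S_2 = -3.18 * (-1.58)^2 ≈ -7.94
i=3: S_3 = -3.18 * (-1.58)^3 ≈ 12.54
i=4: S_4 = -3.18 * (-1.58)^4 ≈ -19.82
The first 5 terms are: [-3.18, 5.02, -7.94, 12.54, -19.82]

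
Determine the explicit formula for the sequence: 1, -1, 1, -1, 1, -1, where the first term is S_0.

Check ratios: -1 / 1 = -1.0
Common ratio r = -1.
First term a = 1.
Formula: S_i = 1 * (-1)^i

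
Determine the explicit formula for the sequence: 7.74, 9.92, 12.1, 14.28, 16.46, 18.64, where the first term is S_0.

Check differences: 9.92 - 7.74 = 2.18
12.1 - 9.92 = 2.18
Common difference d = 2.18.
First term a = 7.74.
Formula: S_i = 7.74 + 2.18*i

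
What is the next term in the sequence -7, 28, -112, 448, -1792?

Ratios: 28 / -7 = -4.0
This is a geometric sequence with common ratio r = -4.
Next term = -1792 * -4 = 7168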